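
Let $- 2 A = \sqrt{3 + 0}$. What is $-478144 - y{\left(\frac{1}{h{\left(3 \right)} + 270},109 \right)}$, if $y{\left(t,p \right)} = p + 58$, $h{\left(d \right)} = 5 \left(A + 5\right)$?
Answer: $-478311$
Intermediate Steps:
$A = - \frac{\sqrt{3}}{2}$ ($A = - \frac{\sqrt{3 + 0}}{2} = - \frac{\sqrt{3}}{2} \approx -0.86602$)
$h{\left(d \right)} = 25 - \frac{5 \sqrt{3}}{2}$ ($h{\left(d \right)} = 5 \left(- \frac{\sqrt{3}}{2} + 5\right) = 5 \left(5 - \frac{\sqrt{3}}{2}\right) = 25 - \frac{5 \sqrt{3}}{2}$)
$y{\left(t,p \right)} = 58 + p$
$-478144 - y{\left(\frac{1}{h{\left(3 \right)} + 270},109 \right)} = -478144 - \left(58 + 109\right) = -478144 - 167 = -478311$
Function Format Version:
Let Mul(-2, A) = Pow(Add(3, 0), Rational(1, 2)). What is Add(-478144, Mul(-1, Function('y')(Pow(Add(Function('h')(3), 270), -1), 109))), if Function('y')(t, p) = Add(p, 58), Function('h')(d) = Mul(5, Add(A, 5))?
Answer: -478311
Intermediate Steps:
A = Mul(Rational(-1, 2), Pow(3, Rational(1, 2))) (A = Mul(Rational(-1, 2), Pow(Add(3, 0), Rational(1, 2))) = Mul(Rational(-1, 2), Pow(3, Rational(1, 2))) ≈ -0.86602)
Function('h')(d) = Add(25, Mul(Rational(-5, 2), Pow(3, Rational(1, 2)))) (Function('h')(d) = Mul(5, Add(Mul(Rational(-1, 2), Pow(3, Rational(1, 2))), 5)) = Mul(5, Add(5, Mul(Rational(-1, 2), Pow(3, Rational(1, 2))))) = Add(25, Mul(Rational(-5, 2), Pow(3, Rational(1, 2)))))
Function('y')(t, p) = Add(58, p)
Add(-478144, Mul(-1, Function('y')(Pow(Add(Function('h')(3), 270), -1), 109))) = Add(-478144, Mul(-1, Add(58, 109))) = Add(-478144, Mul(-1, 167)) = Add(-478144, -167) = -478311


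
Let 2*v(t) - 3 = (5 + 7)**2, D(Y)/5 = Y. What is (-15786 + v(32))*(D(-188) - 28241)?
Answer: 917012925/2 ≈ 4.5851e+8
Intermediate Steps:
D(Y) = 5*Y
v(t) = 147/2 (v(t) = 3/2 + (5 + 7)**2/2 = 3/2 + (1/2)*12**2 = 3/2 + (1/2)*144 = 3/2 + 72 = 147/2)
(-15786 + v(32))*(D(-188) - 28241) = (-15786 + 147/2)*(5*(-188) - 28241) = -31425*(-940 - 28241)/2 = -31425/2*(-29181) = 917012925/2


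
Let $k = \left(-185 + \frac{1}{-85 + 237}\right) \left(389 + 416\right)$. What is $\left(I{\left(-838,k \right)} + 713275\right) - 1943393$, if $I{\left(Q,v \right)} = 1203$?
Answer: $-1228915$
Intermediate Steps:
$k = - \frac{22635795}{152}$ ($k = \left(-185 + \frac{1}{152}\right) 805 = \left(- \frac{28119}{152}\right) 805 = - \frac{22635795}{152} \approx -1.4892 \cdot 10^{5}$)
$\left(I{\left(-838,k \right)} + 713275\right) - 1943393 = \left(1203 + 713275\right) - 1943393 = 714478 - 1943393 = -1228915$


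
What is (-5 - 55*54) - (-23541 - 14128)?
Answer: 34694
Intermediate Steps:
(-5 - 55*54) - (-23541 - 14128) = (-5 - 2970) - 1*(-37669) = -2975 + 37669 = 34694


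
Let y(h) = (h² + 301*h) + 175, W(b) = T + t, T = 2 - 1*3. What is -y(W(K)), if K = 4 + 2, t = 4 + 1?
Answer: -1395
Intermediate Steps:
T = -1 (T = 2 - 3 = -1)
t = 5
K = 6
W(b) = 4 (W(b) = -1 + 5 = 4)
y(h) = 175 + h² + 301*h
-y(W(K)) = -(175 + 4² + 301*4) = -(175 + 16 + 1204) = -1*1395 = -1395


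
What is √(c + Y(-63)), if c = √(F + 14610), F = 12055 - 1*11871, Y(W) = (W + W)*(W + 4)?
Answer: √(7434 + √14794) ≈ 86.923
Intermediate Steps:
Y(W) = 2*W*(4 + W) (Y(W) = (2*W)*(4 + W) = 2*W*(4 + W))
F = 184 (F = 12055 - 11871 = 184)
c = √14794 (c = √(184 + 14610) = √14794 ≈ 121.63)
√(c + Y(-63)) = √(√14794 + 2*(-63)*(4 - 63)) = √(√14794 + 2*(-63)*(-59)) = √(√14794 + 7434) = √(7434 + √14794)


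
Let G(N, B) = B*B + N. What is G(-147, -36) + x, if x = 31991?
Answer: 33140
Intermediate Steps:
G(N, B) = N + B² (G(N, B) = B² + N = N + B²)
G(-147, -36) + x = (-147 + (-36)²) + 31991 = (-147 + 1296) + 31991 = 1149 + 31991 = 33140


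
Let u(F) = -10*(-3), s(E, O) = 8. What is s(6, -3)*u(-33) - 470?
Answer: -230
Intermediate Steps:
u(F) = 30
s(6, -3)*u(-33) - 470 = 8*30 - 470 = 240 - 470 = -230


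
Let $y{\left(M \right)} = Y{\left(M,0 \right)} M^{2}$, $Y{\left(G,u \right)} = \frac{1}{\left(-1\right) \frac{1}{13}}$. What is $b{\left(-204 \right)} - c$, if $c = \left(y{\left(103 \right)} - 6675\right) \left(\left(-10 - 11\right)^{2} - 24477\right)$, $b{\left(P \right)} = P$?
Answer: $-3475413516$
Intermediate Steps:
$Y{\left(G,u \right)} = -13$ ($Y{\left(G,u \right)} = \frac{1}{\left(-1\right) \frac{1}{13}} = \frac{1}{- \frac{1}{13}} = -13$)
$y{\left(M \right)} = - 13 M^{2}$
$c = 3475413312$ ($c = \left(- 13 \cdot 103^{2} - 6675\right) \left(\left(-10 - 11\right)^{2} - 24477\right) = \left(\left(-13\right) 10609 - 6675\right) \left(\left(-21\right)^{2} - 24477\right) = \left(-137917 - 6675\right) \left(441 - 24477\right) = \left(-144592\right) \left(-24036\right) = 3475413312$)
$b{\left(-204 \right)} - c = -204 - 3475413312 = -3475413516$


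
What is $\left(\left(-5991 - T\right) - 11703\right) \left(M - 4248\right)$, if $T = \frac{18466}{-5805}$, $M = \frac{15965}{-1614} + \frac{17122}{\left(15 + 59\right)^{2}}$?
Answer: $\frac{482728240291525052}{6413265315} \approx 7.527 \cdot 10^{7}$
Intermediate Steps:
$M = - \frac{7473679}{1104783}$ ($M = 15965 \left(- \frac{1}{1614}\right) + \frac{17122}{74^{2}} = - \frac{15965}{1614} + \frac{17122}{5476} = - \frac{15965}{1614} + 17122 \cdot \frac{1}{5476} = - \frac{15965}{1614} + \frac{8561}{2738} = - \frac{7473679}{1104783} \approx -6.7648$)
$T = - \frac{18466}{5805}$ ($T = 18466 \left(- \frac{1}{5805}\right) = - \frac{18466}{5805} \approx -3.181$)
$\left(\left(-5991 - T\right) - 11703\right) \left(M - 4248\right) = \left(\left(-5991 - - \frac{18466}{5805}\right) - 11703\right) \left(- \frac{7473679}{1104783} - 4248\right) = \left(\left(-5991 + \frac{18466}{5805}\right) - 11703\right) \left(- \frac{4700591863}{1104783}\right) = \left(- \frac{34759289}{5805} - 11703\right) \left(- \frac{4700591863}{1104783}\right) = \left(- \frac{102695204}{5805}\right) \left(- \frac{4700591863}{1104783}\right) = \frac{482728240291525052}{6413265315}$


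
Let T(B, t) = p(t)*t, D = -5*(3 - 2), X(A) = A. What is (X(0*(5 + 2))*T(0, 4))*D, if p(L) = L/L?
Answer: 0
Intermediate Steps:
p(L) = 1
D = -5 (D = -5*1 = -5)
T(B, t) = t (T(B, t) = 1*t = t)
(X(0*(5 + 2))*T(0, 4))*D = ((0*(5 + 2))*4)*(-5) = ((0*7)*4)*(-5) = (0*4)*(-5) = 0*(-5) = 0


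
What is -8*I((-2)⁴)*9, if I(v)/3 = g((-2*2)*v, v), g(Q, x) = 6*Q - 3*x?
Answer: 93312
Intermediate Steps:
g(Q, x) = -3*x + 6*Q
I(v) = -81*v (I(v) = 3*(-3*v + 6*((-2*2)*v)) = 3*(-3*v + 6*(-4*v)) = 3*(-3*v - 24*v) = 3*(-27*v) = -81*v)
-8*I((-2)⁴)*9 = -(-648)*(-2)⁴*9 = -(-648)*16*9 = -8*(-1296)*9 = 10368*9 = 93312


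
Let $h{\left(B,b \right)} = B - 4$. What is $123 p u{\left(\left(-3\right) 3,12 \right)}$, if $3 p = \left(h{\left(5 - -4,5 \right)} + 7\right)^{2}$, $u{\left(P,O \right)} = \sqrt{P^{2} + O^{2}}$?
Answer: $88560$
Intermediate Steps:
$h{\left(B,b \right)} = -4 + B$ ($h{\left(B,b \right)} = B - 4 = -4 + B$)
$u{\left(P,O \right)} = \sqrt{O^{2} + P^{2}}$
$p = 48$ ($p = \frac{\left(\left(-4 + \left(5 - -4\right)\right) + 7\right)^{2}}{3} = \frac{\left(\left(-4 + \left(5 + 4\right)\right) + 7\right)^{2}}{3} = \frac{\left(\left(-4 + 9\right) + 7\right)^{2}}{3} = \frac{\left(5 + 7\right)^{2}}{3} = \frac{12^{2}}{3} = \frac{1}{3} \cdot 144 = 48$)
$123 p u{\left(\left(-3\right) 3,12 \right)} = 123 \cdot 48 \sqrt{12^{2} + \left(\left(-3\right) 3\right)^{2}} = 5904 \sqrt{144 + \left(-9\right)^{2}} = 5904 \sqrt{144 + 81} = 5904 \sqrt{225} = 5904 \cdot 15 = 88560$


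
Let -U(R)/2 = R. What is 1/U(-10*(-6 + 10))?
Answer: 1/80 ≈ 0.012500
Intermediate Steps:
U(R) = -2*R
1/U(-10*(-6 + 10)) = 1/(-(-20)*(-6 + 10)) = 1/(-(-20)*4) = 1/(-2*(-40)) = 1/80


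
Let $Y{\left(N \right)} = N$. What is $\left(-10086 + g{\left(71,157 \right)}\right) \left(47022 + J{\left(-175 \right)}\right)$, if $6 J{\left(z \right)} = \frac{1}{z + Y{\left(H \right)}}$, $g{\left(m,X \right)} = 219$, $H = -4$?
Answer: $- \frac{166099851203}{358} \approx -4.6397 \cdot 10^{8}$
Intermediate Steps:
$J{\left(z \right)} = \frac{1}{6 \left(-4 + z\right)}$ ($J{\left(z \right)} = \frac{1}{6 \left(z - 4\right)} = \frac{1}{6 \left(-4 + z\right)}$)
$\left(-10086 + g{\left(71,157 \right)}\right) \left(47022 + J{\left(-175 \right)}\right) = \left(-10086 + 219\right) \left(47022 + \frac{1}{6 \left(-4 - 175\right)}\right) = - 9867 \left(47022 + \frac{1}{6 \left(-179\right)}\right) = - 9867 \left(47022 + \frac{1}{6} \left(- \frac{1}{179}\right)\right) = - 9867 \left(47022 - \frac{1}{1074}\right) = \left(-9867\right) \frac{50501627}{1074} = - \frac{166099851203}{358}$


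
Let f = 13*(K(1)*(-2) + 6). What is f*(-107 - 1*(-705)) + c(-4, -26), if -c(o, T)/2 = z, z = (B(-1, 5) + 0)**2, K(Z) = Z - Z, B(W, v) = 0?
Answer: 46644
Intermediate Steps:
K(Z) = 0
z = 0 (z = (0 + 0)**2 = 0**2 = 0)
c(o, T) = 0 (c(o, T) = -2*0 = 0)
f = 78 (f = 13*(0*(-2) + 6) = 13*(0 + 6) = 13*6 = 78)
f*(-107 - 1*(-705)) + c(-4, -26) = 78*(-107 - 1*(-705)) + 0 = 78*(-107 + 705) + 0 = 78*598 + 0 = 46644 + 0 = 46644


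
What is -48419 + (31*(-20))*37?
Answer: -71359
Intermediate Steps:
-48419 + (31*(-20))*37 = -48419 - 620*37 = -48419 - 22940 = -71359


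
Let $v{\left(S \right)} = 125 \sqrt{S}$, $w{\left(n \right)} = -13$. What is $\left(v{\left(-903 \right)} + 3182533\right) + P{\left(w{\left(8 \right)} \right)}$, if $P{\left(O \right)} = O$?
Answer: $3182520 + 125 i \sqrt{903} \approx 3.1825 \cdot 10^{6} + 3756.2 i$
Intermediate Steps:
$\left(v{\left(-903 \right)} + 3182533\right) + P{\left(w{\left(8 \right)} \right)} = \left(125 \sqrt{-903} + 3182533\right) - 13 = \left(125 i \sqrt{903} + 3182533\right) - 13 = \left(3182533 + 125 i \sqrt{903}\right) - 13 = 3182520 + 125 i \sqrt{903}$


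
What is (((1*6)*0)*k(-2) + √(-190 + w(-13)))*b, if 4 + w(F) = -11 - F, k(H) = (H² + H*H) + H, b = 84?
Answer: 672*I*√3 ≈ 1163.9*I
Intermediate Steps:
k(H) = H + 2*H² (k(H) = (H² + H²) + H = 2*H² + H = H + 2*H²)
w(F) = -15 - F (w(F) = -4 + (-11 - F) = -15 - F)
(((1*6)*0)*k(-2) + √(-190 + w(-13)))*b = (((1*6)*0)*(-2*(1 + 2*(-2))) + √(-190 + (-15 - 1*(-13))))*84 = ((6*0)*(-2*(1 - 4)) + √(-190 + (-15 + 13)))*84 = (0*(-2*(-3)) + √(-190 - 2))*84 = (0*6 + √(-192))*84 = (0 + 8*I*√3)*84 = (8*I*√3)*84 = 672*I*√3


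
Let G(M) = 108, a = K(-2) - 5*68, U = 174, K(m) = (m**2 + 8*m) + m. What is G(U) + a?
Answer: -246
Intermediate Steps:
K(m) = m**2 + 9*m
a = -354 (a = -2*(9 - 2) - 5*68 = -2*7 - 340 = -14 - 340 = -354)
G(U) + a = 108 - 354 = -246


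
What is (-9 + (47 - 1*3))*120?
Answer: 4200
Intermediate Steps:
(-9 + (47 - 1*3))*120 = (-9 + (47 - 3))*120 = (-9 + 44)*120 = 35*120 = 4200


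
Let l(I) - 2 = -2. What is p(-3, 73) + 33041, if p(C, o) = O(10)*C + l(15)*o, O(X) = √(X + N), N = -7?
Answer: 33041 - 3*√3 ≈ 33036.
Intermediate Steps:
l(I) = 0 (l(I) = 2 - 2 = 0)
O(X) = √(-7 + X) (O(X) = √(X - 7) = √(-7 + X))
p(C, o) = C*√3 (p(C, o) = √(-7 + 10)*C + 0*o = √3*C + 0 = C*√3 + 0 = C*√3)
p(-3, 73) + 33041 = -3*√3 + 33041 = 33041 - 3*√3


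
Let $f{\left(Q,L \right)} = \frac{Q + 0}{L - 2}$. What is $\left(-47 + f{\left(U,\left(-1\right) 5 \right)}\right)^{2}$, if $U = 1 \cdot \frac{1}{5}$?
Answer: $\frac{2709316}{1225} \approx 2211.7$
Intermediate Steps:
$U = \frac{1}{5}$ ($U = 1 \cdot \frac{1}{5} = \frac{1}{5} \approx 0.2$)
$f{\left(Q,L \right)} = \frac{Q}{-2 + L}$
$\left(-47 + f{\left(U,\left(-1\right) 5 \right)}\right)^{2} = \left(-47 + \frac{1}{5 \left(-2 - 5\right)}\right)^{2} = \left(-47 + \frac{1}{5 \left(-7\right)}\right)^{2} = \left(-47 + \frac{1}{5} \left(- \frac{1}{7}\right)\right)^{2} = \left(-47 - \frac{1}{35}\right)^{2} = \left(- \frac{1646}{35}\right)^{2} = \frac{2709316}{1225}$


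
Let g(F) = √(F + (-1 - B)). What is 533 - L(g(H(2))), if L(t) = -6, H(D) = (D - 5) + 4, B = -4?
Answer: 539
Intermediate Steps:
H(D) = -1 + D (H(D) = (-5 + D) + 4 = -1 + D)
g(F) = √(3 + F) (g(F) = √(F + (-1 - 1*(-4))) = √(F + (-1 + 4)) = √(F + 3) = √(3 + F))
533 - L(g(H(2))) = 533 - 1*(-6) = 533 + 6 = 539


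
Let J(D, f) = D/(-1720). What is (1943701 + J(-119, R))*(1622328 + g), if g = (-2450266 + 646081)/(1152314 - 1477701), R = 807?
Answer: 1764811261566507621519/559665640 ≈ 3.1533e+12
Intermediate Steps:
g = 1804185/325387 (g = -1804185/(-325387) = -1804185*(-1/325387) = 1804185/325387 ≈ 5.5447)
J(D, f) = -D/1720 (J(D, f) = D*(-1/1720) = -D/1720)
(1943701 + J(-119, R))*(1622328 + g) = (1943701 - 1/1720*(-119))*(1622328 + 1804185/325387) = (1943701 + 119/1720)*(527886245121/325387) = (3343165839/1720)*(527886245121/325387) = 1764811261566507621519/559665640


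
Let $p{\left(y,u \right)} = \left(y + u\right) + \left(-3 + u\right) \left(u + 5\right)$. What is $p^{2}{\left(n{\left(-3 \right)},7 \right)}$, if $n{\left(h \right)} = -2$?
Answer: $2809$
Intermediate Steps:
$p{\left(y,u \right)} = u + y + \left(-3 + u\right) \left(5 + u\right)$ ($p{\left(y,u \right)} = \left(u + y\right) + \left(-3 + u\right) \left(5 + u\right) = u + y + \left(-3 + u\right) \left(5 + u\right)$)
$p^{2}{\left(n{\left(-3 \right)},7 \right)} = \left(-15 - 2 + 7^{2} + 3 \cdot 7\right)^{2} = \left(-15 - 2 + 49 + 21\right)^{2} = 53^{2} = 2809$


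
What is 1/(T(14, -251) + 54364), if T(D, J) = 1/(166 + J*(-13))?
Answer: 3429/186414157 ≈ 1.8395e-5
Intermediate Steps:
T(D, J) = 1/(166 - 13*J)
1/(T(14, -251) + 54364) = 1/(-1/(-166 + 13*(-251)) + 54364) = 1/(-1/(-166 - 3263) + 54364) = 1/(-1/(-3429) + 54364) = 1/(-1*(-1/3429) + 54364) = 1/(1/3429 + 54364) = 1/(186414157/3429) = 3429/186414157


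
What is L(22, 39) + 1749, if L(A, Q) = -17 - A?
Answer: 1710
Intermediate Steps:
L(22, 39) + 1749 = (-17 - 1*22) + 1749 = (-17 - 22) + 1749 = -39 + 1749 = 1710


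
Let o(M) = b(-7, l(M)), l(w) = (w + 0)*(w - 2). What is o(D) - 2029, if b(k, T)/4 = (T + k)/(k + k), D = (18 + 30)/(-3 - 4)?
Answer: -701213/343 ≈ -2044.4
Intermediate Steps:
D = -48/7 (D = 48/(-7) = 48*(-⅐) = -48/7 ≈ -6.8571)
l(w) = w*(-2 + w)
b(k, T) = 2*(T + k)/k (b(k, T) = 4*((T + k)/(k + k)) = 4*((T + k)/((2*k))) = 4*((T + k)*(1/(2*k))) = 4*((T + k)/(2*k)) = 2*(T + k)/k)
o(M) = 2 - 2*M*(-2 + M)/7 (o(M) = 2 + 2*(M*(-2 + M))/(-7) = 2 + 2*(M*(-2 + M))*(-⅐) = 2 - 2*M*(-2 + M)/7)
o(D) - 2029 = (2 - 2/7*(-48/7)*(-2 - 48/7)) - 2029 = (2 - 2/7*(-48/7)*(-62/7)) - 2029 = (2 - 5952/343) - 2029 = -5266/343 - 2029 = -701213/343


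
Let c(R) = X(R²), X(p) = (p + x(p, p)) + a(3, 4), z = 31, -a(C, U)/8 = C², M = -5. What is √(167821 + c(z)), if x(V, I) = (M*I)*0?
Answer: √168710 ≈ 410.74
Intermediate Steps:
x(V, I) = 0 (x(V, I) = -5*I*0 = 0)
a(C, U) = -8*C²
X(p) = -72 + p (X(p) = (p + 0) - 8*3² = p - 8*9 = p - 72 = -72 + p)
c(R) = -72 + R²
√(167821 + c(z)) = √(167821 + (-72 + 31²)) = √(167821 + (-72 + 961)) = √(167821 + 889) = √168710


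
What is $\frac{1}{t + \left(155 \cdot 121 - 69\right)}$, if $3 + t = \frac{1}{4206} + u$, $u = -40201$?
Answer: $- \frac{4206}{90504707} \approx -4.6473 \cdot 10^{-5}$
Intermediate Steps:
$t = - \frac{169098023}{4206}$ ($t = -3 - \left(40201 - \frac{1}{4206}\right) = -3 + \left(\frac{1}{4206} - 40201\right) = -3 - \frac{169085405}{4206} = - \frac{169098023}{4206} \approx -40204.0$)
$\frac{1}{t + \left(155 \cdot 121 - 69\right)} = \frac{1}{- \frac{169098023}{4206} + \left(155 \cdot 121 - 69\right)} = \frac{1}{- \frac{169098023}{4206} + \left(18755 - 69\right)} = \frac{1}{- \frac{169098023}{4206} + 18686} = \frac{1}{- \frac{90504707}{4206}} = - \frac{4206}{90504707}$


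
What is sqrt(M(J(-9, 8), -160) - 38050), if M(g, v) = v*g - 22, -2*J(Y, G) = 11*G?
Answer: 6*I*sqrt(862) ≈ 176.16*I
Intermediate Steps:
J(Y, G) = -11*G/2
M(g, v) = -22 + g*v (M(g, v) = g*v - 22 = -22 + g*v)
sqrt(M(J(-9, 8), -160) - 38050) = sqrt((-22 - 11/2*8*(-160)) - 38050) = sqrt((-22 - 44*(-160)) - 38050) = sqrt((-22 + 7040) - 38050) = sqrt(7018 - 38050) = sqrt(-31032) = 6*I*sqrt(862)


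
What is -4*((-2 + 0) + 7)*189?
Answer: -3780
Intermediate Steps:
-4*((-2 + 0) + 7)*189 = -4*(-2 + 7)*189 = -4*5*189 = -20*189 = -3780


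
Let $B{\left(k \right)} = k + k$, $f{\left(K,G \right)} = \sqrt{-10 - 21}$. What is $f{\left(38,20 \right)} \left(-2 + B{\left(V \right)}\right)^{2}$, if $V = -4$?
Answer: $100 i \sqrt{31} \approx 556.78 i$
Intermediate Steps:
$f{\left(K,G \right)} = i \sqrt{31}$ ($f{\left(K,G \right)} = \sqrt{-31} = i \sqrt{31}$)
$B{\left(k \right)} = 2 k$
$f{\left(38,20 \right)} \left(-2 + B{\left(V \right)}\right)^{2} = i \sqrt{31} \left(-2 + 2 \left(-4\right)\right)^{2} = i \sqrt{31} \left(-2 - 8\right)^{2} = i \sqrt{31} \left(-10\right)^{2} = i \sqrt{31} \cdot 100 = 100 i \sqrt{31}$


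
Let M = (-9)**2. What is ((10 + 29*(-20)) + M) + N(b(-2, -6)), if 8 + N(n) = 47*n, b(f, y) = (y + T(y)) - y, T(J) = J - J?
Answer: -497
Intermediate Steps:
T(J) = 0
b(f, y) = 0 (b(f, y) = (y + 0) - y = y - y = 0)
M = 81
N(n) = -8 + 47*n
((10 + 29*(-20)) + M) + N(b(-2, -6)) = ((10 + 29*(-20)) + 81) + (-8 + 47*0) = ((10 - 580) + 81) + (-8 + 0) = (-570 + 81) - 8 = -489 - 8 = -497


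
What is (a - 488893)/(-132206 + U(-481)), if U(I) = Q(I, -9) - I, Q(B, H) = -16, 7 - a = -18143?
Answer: 470743/131741 ≈ 3.5732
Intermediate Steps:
a = 18150 (a = 7 - 1*(-18143) = 7 + 18143 = 18150)
U(I) = -16 - I
(a - 488893)/(-132206 + U(-481)) = (18150 - 488893)/(-132206 + (-16 - 1*(-481))) = -470743/(-132206 + (-16 + 481)) = -470743/(-132206 + 465) = -470743/(-131741) = -470743*(-1/131741) = 470743/131741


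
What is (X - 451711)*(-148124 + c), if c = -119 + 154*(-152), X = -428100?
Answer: 151020437961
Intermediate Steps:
c = -23527 (c = -119 - 23408 = -23527)
(X - 451711)*(-148124 + c) = (-428100 - 451711)*(-148124 - 23527) = -879811*(-171651) = 151020437961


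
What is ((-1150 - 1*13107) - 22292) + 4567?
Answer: -31982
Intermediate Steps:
((-1150 - 1*13107) - 22292) + 4567 = ((-1150 - 13107) - 22292) + 4567 = (-14257 - 22292) + 4567 = -36549 + 4567 = -31982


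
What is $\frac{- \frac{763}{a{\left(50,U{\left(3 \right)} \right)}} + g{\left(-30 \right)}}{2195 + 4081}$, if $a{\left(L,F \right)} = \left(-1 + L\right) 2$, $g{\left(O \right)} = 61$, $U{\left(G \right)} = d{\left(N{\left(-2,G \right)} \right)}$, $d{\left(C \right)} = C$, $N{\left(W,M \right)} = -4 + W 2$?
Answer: $\frac{745}{87864} \approx 0.008479$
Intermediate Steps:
$N{\left(W,M \right)} = -4 + 2 W$
$U{\left(G \right)} = -8$ ($U{\left(G \right)} = -4 + 2 \left(-2\right) = -4 - 4 = -8$)
$a{\left(L,F \right)} = -2 + 2 L$
$\frac{- \frac{763}{a{\left(50,U{\left(3 \right)} \right)}} + g{\left(-30 \right)}}{2195 + 4081} = \frac{- \frac{763}{-2 + 2 \cdot 50} + 61}{2195 + 4081} = \frac{- \frac{763}{-2 + 100} + 61}{6276} = \left(- \frac{763}{98} + 61\right) \frac{1}{6276} = \left(\left(-763\right) \frac{1}{98} + 61\right) \frac{1}{6276} = \left(- \frac{109}{14} + 61\right) \frac{1}{6276} = \frac{745}{14} \cdot \frac{1}{6276} = \frac{745}{87864}$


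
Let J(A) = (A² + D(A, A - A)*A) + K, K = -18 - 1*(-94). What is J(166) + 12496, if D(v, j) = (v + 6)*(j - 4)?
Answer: -74080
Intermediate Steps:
K = 76 (K = -18 + 94 = 76)
D(v, j) = (-4 + j)*(6 + v) (D(v, j) = (6 + v)*(-4 + j) = (-4 + j)*(6 + v))
J(A) = 76 + A² + A*(-24 - 4*A) (J(A) = (A² + (-24 - 4*A + 6*(A - A) + (A - A)*A)*A) + 76 = (A² + (-24 - 4*A + 6*0 + 0*A)*A) + 76 = (A² + (-24 - 4*A + 0 + 0)*A) + 76 = (A² + (-24 - 4*A)*A) + 76 = (A² + A*(-24 - 4*A)) + 76 = 76 + A² + A*(-24 - 4*A))
J(166) + 12496 = (76 - 24*166 - 3*166²) + 12496 = (76 - 3984 - 3*27556) + 12496 = (76 - 3984 - 82668) + 12496 = -86576 + 12496 = -74080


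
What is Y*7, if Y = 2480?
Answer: 17360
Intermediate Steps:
Y*7 = 2480*7 = 17360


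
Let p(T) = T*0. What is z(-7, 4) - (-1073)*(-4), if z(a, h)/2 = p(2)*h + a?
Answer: -4306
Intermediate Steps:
p(T) = 0
z(a, h) = 2*a (z(a, h) = 2*(0*h + a) = 2*(0 + a) = 2*a)
z(-7, 4) - (-1073)*(-4) = 2*(-7) - (-1073)*(-4) = -14 - 29*148 = -14 - 4292 = -4306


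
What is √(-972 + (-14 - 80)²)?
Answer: 2*√1966 ≈ 88.679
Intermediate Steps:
√(-972 + (-14 - 80)²) = √(-972 + (-94)²) = √(-972 + 8836) = √7864 = 2*√1966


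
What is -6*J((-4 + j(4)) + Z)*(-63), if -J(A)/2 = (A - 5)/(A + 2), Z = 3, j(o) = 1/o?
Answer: 17388/5 ≈ 3477.6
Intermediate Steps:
J(A) = -2*(-5 + A)/(2 + A) (J(A) = -2*(A - 5)/(A + 2) = -2*(-5 + A)/(2 + A))
-6*J((-4 + j(4)) + Z)*(-63) = -12*(5 - ((-4 + 1/4) + 3))/(2 + ((-4 + 1/4) + 3))*(-63) = -12*(5 - (-15/4 + 3))/(2 + (-15/4 + 3))*(-63) = -12*(5 - 1*(-3/4))/(2 - 3/4)*(-63) = -12*(5 + 3/4)/5/4*(-63) = -12*4*23/(5*4)*(-63) = -6*46/5*(-63) = -276/5*(-63) = 17388/5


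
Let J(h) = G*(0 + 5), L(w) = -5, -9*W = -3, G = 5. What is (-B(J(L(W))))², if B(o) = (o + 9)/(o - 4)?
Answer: 1156/441 ≈ 2.6213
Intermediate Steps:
W = ⅓ (W = -⅑*(-3) = ⅓ ≈ 0.33333)
J(h) = 25 (J(h) = 5*(0 + 5) = 5*5 = 25)
B(o) = (9 + o)/(-4 + o)
(-B(J(L(W))))² = (-(9 + 25)/(-4 + 25))² = (-34/21)² = 1156/441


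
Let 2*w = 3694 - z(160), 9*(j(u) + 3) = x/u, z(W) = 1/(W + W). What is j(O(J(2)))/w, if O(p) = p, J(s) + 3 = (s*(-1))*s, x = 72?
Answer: -18560/8274553 ≈ -0.0022430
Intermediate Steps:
z(W) = 1/(2*W)
J(s) = -3 - s² (J(s) = -3 + (s*(-1))*s = -3 + (-s)*s = -3 - s²)
j(u) = -3 + 8/u (j(u) = -3 + (72/u)/9 = -3 + 8/u)
w = 1182079/640 (w = (3694 - 1/(2*160))/2 = (3694 - 1*1/320)/2 = (3694 - 1/320)/2 = (½)*(1182079/320) = 1182079/640 ≈ 1847.0)
j(O(J(2)))/w = (-3 + 8/(-3 - 1*2²))/(1182079/640) = (-3 + 8/(-3 - 1*4))*(640/1182079) = (-3 + 8/(-3 - 4))*(640/1182079) = (-3 + 8/(-7))*(640/1182079) = (-3 + 8*(-⅐))*(640/1182079) = (-3 - 8/7)*(640/1182079) = -29/7*640/1182079 = -18560/8274553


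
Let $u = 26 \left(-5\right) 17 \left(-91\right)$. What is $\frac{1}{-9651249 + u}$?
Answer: $- \frac{1}{9450139} \approx -1.0582 \cdot 10^{-7}$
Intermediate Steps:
$u = 201110$ ($u = \left(-130\right) 17 \left(-91\right) = \left(-2210\right) \left(-91\right) = 201110$)
$\frac{1}{-9651249 + u} = \frac{1}{-9651249 + 201110} = \frac{1}{-9450139} = - \frac{1}{9450139}$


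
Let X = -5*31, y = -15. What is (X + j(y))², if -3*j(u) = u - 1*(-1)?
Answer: 203401/9 ≈ 22600.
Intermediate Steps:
X = -155
j(u) = -⅓ - u/3 (j(u) = -(u - 1*(-1))/3 = -(u + 1)/3 = -(1 + u)/3 = -⅓ - u/3)
(X + j(y))² = (-155 + (-⅓ - ⅓*(-15)))² = (-155 + (-⅓ + 5))² = (-155 + 14/3)² = (-451/3)² = 203401/9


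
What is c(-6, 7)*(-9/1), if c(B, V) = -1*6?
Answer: 54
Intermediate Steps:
c(B, V) = -6
c(-6, 7)*(-9/1) = -(-54)/1 = -(-54) = -6*(-9) = 54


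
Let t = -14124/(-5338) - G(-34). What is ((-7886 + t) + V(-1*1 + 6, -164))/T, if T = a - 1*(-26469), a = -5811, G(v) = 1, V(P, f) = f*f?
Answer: 50742083/55136202 ≈ 0.92030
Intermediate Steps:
V(P, f) = f**2
t = 4393/2669 (t = -14124/(-5338) - 1*1 = -14124*(-1/5338) - 1 = 7062/2669 - 1 = 4393/2669 ≈ 1.6459)
T = 20658 (T = -5811 - 1*(-26469) = -5811 + 26469 = 20658)
((-7886 + t) + V(-1*1 + 6, -164))/T = ((-7886 + 4393/2669) + (-164)**2)/20658 = (-21043341/2669 + 26896)*(1/20658) = (50742083/2669)*(1/20658) = 50742083/55136202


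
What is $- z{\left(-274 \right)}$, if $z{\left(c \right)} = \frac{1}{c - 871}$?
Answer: $\frac{1}{1145} \approx 0.00087336$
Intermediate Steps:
$z{\left(c \right)} = \frac{1}{-871 + c}$
$- z{\left(-274 \right)} = - \frac{1}{-871 - 274} = - \frac{1}{-1145} = \left(-1\right) \left(- \frac{1}{1145}\right) = \frac{1}{1145}$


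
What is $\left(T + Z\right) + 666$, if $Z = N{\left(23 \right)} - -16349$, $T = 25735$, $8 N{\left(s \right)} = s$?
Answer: $\frac{342023}{8} \approx 42753.0$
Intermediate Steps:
$N{\left(s \right)} = \frac{s}{8}$
$Z = \frac{130815}{8}$ ($Z = \frac{1}{8} \cdot 23 - -16349 = \frac{23}{8} + 16349 = \frac{130815}{8} \approx 16352.0$)
$\left(T + Z\right) + 666 = \left(25735 + \frac{130815}{8}\right) + 666 = \frac{336695}{8} + 666 = \frac{342023}{8}$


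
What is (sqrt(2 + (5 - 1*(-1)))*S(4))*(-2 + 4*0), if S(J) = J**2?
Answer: -64*sqrt(2) ≈ -90.510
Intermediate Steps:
(sqrt(2 + (5 - 1*(-1)))*S(4))*(-2 + 4*0) = (sqrt(2 + (5 - 1*(-1)))*4**2)*(-2 + 4*0) = (sqrt(2 + (5 + 1))*16)*(-2 + 0) = (sqrt(2 + 6)*16)*(-2) = (sqrt(8)*16)*(-2) = ((2*sqrt(2))*16)*(-2) = (32*sqrt(2))*(-2) = -64*sqrt(2)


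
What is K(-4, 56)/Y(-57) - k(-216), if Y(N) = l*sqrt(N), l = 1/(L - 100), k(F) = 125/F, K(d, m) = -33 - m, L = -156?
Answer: 125/216 - 22784*I*sqrt(57)/57 ≈ 0.5787 - 3017.8*I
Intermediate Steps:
l = -1/256 (l = 1/(-156 - 100) = 1/(-256) = -1/256 ≈ -0.0039063)
Y(N) = -sqrt(N)/256
K(-4, 56)/Y(-57) - k(-216) = (-33 - 1*56)/((-I*sqrt(57)/256)) - 125/(-216) = (-33 - 56)/((-I*sqrt(57)/256)) - 125*(-1)/216 = -89*256*I*sqrt(57)/57 - 1*(-125/216) = -22784*I*sqrt(57)/57 + 125/216 = 125/216 - 22784*I*sqrt(57)/57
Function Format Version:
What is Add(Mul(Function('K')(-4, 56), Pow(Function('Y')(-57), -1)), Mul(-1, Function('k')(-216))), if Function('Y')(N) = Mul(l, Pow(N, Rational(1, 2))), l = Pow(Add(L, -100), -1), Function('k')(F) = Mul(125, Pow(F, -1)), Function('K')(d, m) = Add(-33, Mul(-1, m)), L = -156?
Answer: Add(Rational(125, 216), Mul(Rational(-22784, 57), I, Pow(57, Rational(1, 2)))) ≈ Add(0.57870, Mul(-3017.8, I))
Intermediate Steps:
l = Rational(-1, 256) (l = Pow(Add(-156, -100), -1) = Pow(-256, -1) = Rational(-1, 256) ≈ -0.0039063)
Function('Y')(N) = Mul(Rational(-1, 256), Pow(N, Rational(1, 2)))
Add(Mul(Function('K')(-4, 56), Pow(Function('Y')(-57), -1)), Mul(-1, Function('k')(-216))) = Add(Mul(Add(-33, Mul(-1, 56)), Pow(Mul(Rational(-1, 256), Pow(-57, Rational(1, 2))), -1)), Mul(-1, Mul(125, Pow(-216, -1)))) = Add(Mul(Add(-33, -56), Pow(Mul(Rational(-1, 256), Mul(I, Pow(57, Rational(1, 2)))), -1)), Mul(-1, Mul(125, Rational(-1, 216)))) = Add(Mul(-89, Pow(Mul(Rational(-1, 256), I, Pow(57, Rational(1, 2))), -1)), Mul(-1, Rational(-125, 216))) = Add(Mul(-89, Mul(Rational(256, 57), I, Pow(57, Rational(1, 2)))), Rational(125, 216)) = Add(Mul(Rational(-22784, 57), I, Pow(57, Rational(1, 2))), Rational(125, 216)) = Add(Rational(125, 216), Mul(Rational(-22784, 57), I, Pow(57, Rational(1, 2))))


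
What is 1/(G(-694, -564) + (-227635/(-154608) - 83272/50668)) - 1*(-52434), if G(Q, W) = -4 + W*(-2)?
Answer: 115403480722642146/2200928381665 ≈ 52434.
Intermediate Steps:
G(Q, W) = -4 - 2*W
1/(G(-694, -564) + (-227635/(-154608) - 83272/50668)) - 1*(-52434) = 1/((-4 - 2*(-564)) + (-227635/(-154608) - 83272/50668)) - 1*(-52434) = 1/((-4 + 1128) + (-227635*(-1/154608) - 83272*1/50668)) + 52434 = 1/(1124 + (227635/154608 - 20818/12667)) + 52434 = 1/(1124 - 335176799/1958419536) + 52434 = 1/(2200928381665/1958419536) + 52434 = 1958419536/2200928381665 + 52434 = 115403480722642146/2200928381665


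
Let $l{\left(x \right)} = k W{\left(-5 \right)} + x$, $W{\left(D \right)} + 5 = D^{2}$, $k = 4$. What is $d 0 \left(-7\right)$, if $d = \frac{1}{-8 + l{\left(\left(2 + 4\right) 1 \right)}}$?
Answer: $0$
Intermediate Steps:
$W{\left(D \right)} = -5 + D^{2}$
$l{\left(x \right)} = 80 + x$ ($l{\left(x \right)} = 4 \left(-5 + \left(-5\right)^{2}\right) + x = 4 \left(-5 + 25\right) + x = 4 \cdot 20 + x = 80 + x$)
$d = \frac{1}{78}$ ($d = \frac{1}{-8 + \left(80 + \left(2 + 4\right) 1\right)} = \frac{1}{-8 + \left(80 + 6 \cdot 1\right)} = \frac{1}{-8 + \left(80 + 6\right)} = \frac{1}{-8 + 86} = \frac{1}{78} \approx 0.012821$)
$d 0 \left(-7\right) = \frac{1}{78} \cdot 0 \left(-7\right) = 0 \left(-7\right) = 0$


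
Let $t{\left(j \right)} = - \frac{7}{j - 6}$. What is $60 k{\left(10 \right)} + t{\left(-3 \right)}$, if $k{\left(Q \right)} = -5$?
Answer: $- \frac{2693}{9} \approx -299.22$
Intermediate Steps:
$t{\left(j \right)} = - \frac{7}{-6 + j}$ ($t{\left(j \right)} = - \frac{7}{j - 6} = - \frac{7}{-6 + j}$)
$60 k{\left(10 \right)} + t{\left(-3 \right)} = 60 \left(-5\right) - \frac{7}{-6 - 3} = -300 - \frac{7}{-9} = -300 - - \frac{7}{9} = -300 + \frac{7}{9} = - \frac{2693}{9}$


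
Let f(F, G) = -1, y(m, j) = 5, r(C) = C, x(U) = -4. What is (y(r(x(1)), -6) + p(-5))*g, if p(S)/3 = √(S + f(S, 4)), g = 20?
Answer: 100 + 60*I*√6 ≈ 100.0 + 146.97*I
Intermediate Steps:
p(S) = 3*√(-1 + S) (p(S) = 3*√(S - 1) = 3*√(-1 + S))
(y(r(x(1)), -6) + p(-5))*g = (5 + 3*√(-1 - 5))*20 = (5 + 3*√(-6))*20 = (5 + 3*(I*√6))*20 = (5 + 3*I*√6)*20 = 100 + 60*I*√6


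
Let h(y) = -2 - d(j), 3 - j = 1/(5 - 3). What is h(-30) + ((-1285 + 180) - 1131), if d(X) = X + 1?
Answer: -4483/2 ≈ -2241.5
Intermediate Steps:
j = 5/2 (j = 3 - 1/(5 - 3) = 3 - 1/2 = 5/2 ≈ 2.5000)
d(X) = 1 + X
h(y) = -11/2 (h(y) = -2 - (1 + 5/2) = -2 - 1*7/2 = -2 - 7/2 = -11/2)
h(-30) + ((-1285 + 180) - 1131) = -11/2 + ((-1285 + 180) - 1131) = -11/2 + (-1105 - 1131) = -11/2 - 2236 = -4483/2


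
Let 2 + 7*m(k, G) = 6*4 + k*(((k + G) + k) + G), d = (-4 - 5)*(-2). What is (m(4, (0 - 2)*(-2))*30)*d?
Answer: 46440/7 ≈ 6634.3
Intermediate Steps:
d = 18 (d = -9*(-2) = 18)
m(k, G) = 22/7 + k*(2*G + 2*k)/7 (m(k, G) = -2/7 + (6*4 + k*(((k + G) + k) + G))/7 = -2/7 + (24 + k*(((G + k) + k) + G))/7 = -2/7 + (24 + k*((G + 2*k) + G))/7 = -2/7 + (24 + k*(2*G + 2*k))/7 = -2/7 + (24/7 + k*(2*G + 2*k)/7) = 22/7 + k*(2*G + 2*k)/7)
(m(4, (0 - 2)*(-2))*30)*d = ((22/7 + (2/7)*4² + (2/7)*((0 - 2)*(-2))*4)*30)*18 = ((22/7 + (2/7)*16 + (2/7)*(-2*(-2))*4)*30)*18 = ((22/7 + 32/7 + (2/7)*4*4)*30)*18 = ((22/7 + 32/7 + 32/7)*30)*18 = ((86/7)*30)*18 = (2580/7)*18 = 46440/7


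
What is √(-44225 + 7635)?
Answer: I*√36590 ≈ 191.29*I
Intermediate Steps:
√(-44225 + 7635) = √(-36590) = I*√36590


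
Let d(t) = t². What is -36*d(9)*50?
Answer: -145800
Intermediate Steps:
-36*d(9)*50 = -36*9²*50 = -36*81*50 = -2916*50 = -145800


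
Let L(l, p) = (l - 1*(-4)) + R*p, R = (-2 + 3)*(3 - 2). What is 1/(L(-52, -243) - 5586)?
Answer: -1/5877 ≈ -0.00017015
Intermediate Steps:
R = 1 (R = 1*1 = 1)
L(l, p) = 4 + l + p (L(l, p) = (l - 1*(-4)) + 1*p = (l + 4) + p = (4 + l) + p = 4 + l + p)
1/(L(-52, -243) - 5586) = 1/((4 - 52 - 243) - 5586) = 1/(-291 - 5586) = 1/(-5877) = -1/5877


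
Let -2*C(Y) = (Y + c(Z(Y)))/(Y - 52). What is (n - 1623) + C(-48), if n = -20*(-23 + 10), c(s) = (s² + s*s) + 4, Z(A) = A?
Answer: -67009/50 ≈ -1340.2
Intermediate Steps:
c(s) = 4 + 2*s² (c(s) = (s² + s²) + 4 = 2*s² + 4 = 4 + 2*s²)
C(Y) = -(4 + Y + 2*Y²)/(2*(-52 + Y)) (C(Y) = -(Y + (4 + 2*Y²))/(2*(Y - 52)) = -(4 + Y + 2*Y²)/(2*(-52 + Y)))
n = 260 (n = -20*(-13) = 260)
(n - 1623) + C(-48) = (260 - 1623) + (-2 - 1*(-48)² - ½*(-48))/(-52 - 48) = -1363 + (-2 - 1*2304 + 24)/(-100) = -1363 - (-2 - 2304 + 24)/100 = -1363 - 1/100*(-2282) = -1363 + 1141/50 = -67009/50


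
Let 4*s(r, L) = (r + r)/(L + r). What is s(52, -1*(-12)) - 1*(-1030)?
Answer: 32973/32 ≈ 1030.4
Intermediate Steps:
s(r, L) = r/(2*(L + r)) (s(r, L) = ((r + r)/(L + r))/4 = ((2*r)/(L + r))/4 = (2*r/(L + r))/4 = r/(2*(L + r)))
s(52, -1*(-12)) - 1*(-1030) = (1/2)*52/(-1*(-12) + 52) - 1*(-1030) = (1/2)*52/(12 + 52) + 1030 = (1/2)*52/64 + 1030 = (1/2)*52*(1/64) + 1030 = 13/32 + 1030 = 32973/32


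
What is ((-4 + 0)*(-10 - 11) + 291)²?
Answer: 140625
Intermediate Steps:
((-4 + 0)*(-10 - 11) + 291)² = (-4*(-21) + 291)² = (84 + 291)² = 375² = 140625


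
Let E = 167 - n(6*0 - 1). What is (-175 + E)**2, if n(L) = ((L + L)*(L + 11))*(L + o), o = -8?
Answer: 35344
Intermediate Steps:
n(L) = 2*L*(-8 + L)*(11 + L) (n(L) = ((L + L)*(L + 11))*(L - 8) = ((2*L)*(11 + L))*(-8 + L) = (2*L*(11 + L))*(-8 + L) = 2*L*(-8 + L)*(11 + L))
E = -13 (E = 167 - 2*(6*0 - 1)*(-88 + (6*0 - 1)**2 + 3*(6*0 - 1)) = 167 - 2*(0 - 1)*(-88 + (0 - 1)**2 + 3*(0 - 1)) = 167 - 2*(-1)*(-88 + (-1)**2 + 3*(-1)) = 167 - 2*(-1)*(-88 + 1 - 3) = 167 - 2*(-1)*(-90) = 167 - 1*180 = 167 - 180 = -13)
(-175 + E)**2 = (-175 - 13)**2 = (-188)**2 = 35344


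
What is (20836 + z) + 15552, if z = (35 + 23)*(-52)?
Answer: 33372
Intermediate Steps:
z = -3016 (z = 58*(-52) = -3016)
(20836 + z) + 15552 = (20836 - 3016) + 15552 = 17820 + 15552 = 33372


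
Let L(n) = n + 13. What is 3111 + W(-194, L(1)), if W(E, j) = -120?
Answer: 2991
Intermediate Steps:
L(n) = 13 + n
3111 + W(-194, L(1)) = 3111 - 120 = 2991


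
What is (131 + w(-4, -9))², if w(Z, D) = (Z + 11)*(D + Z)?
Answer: 1600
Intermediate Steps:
w(Z, D) = (11 + Z)*(D + Z)
(131 + w(-4, -9))² = (131 + ((-4)² + 11*(-9) + 11*(-4) - 9*(-4)))² = (131 + (16 - 99 - 44 + 36))² = (131 - 91)² = 40² = 1600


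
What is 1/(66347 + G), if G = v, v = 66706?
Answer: 1/133053 ≈ 7.5158e-6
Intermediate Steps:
G = 66706
1/(66347 + G) = 1/(66347 + 66706) = 1/133053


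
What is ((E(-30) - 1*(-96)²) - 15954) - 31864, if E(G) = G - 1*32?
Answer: -57096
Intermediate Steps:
E(G) = -32 + G (E(G) = G - 32 = -32 + G)
((E(-30) - 1*(-96)²) - 15954) - 31864 = (((-32 - 30) - 1*(-96)²) - 15954) - 31864 = ((-62 - 1*9216) - 15954) - 31864 = ((-62 - 9216) - 15954) - 31864 = (-9278 - 15954) - 31864 = -25232 - 31864 = -57096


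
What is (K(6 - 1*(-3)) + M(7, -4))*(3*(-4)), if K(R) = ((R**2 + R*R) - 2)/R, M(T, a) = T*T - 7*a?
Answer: -3412/3 ≈ -1137.3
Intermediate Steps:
M(T, a) = T**2 - 7*a
K(R) = (-2 + 2*R**2)/R (K(R) = ((R**2 + R**2) - 2)/R = (2*R**2 - 2)/R = (-2 + 2*R**2)/R)
(K(6 - 1*(-3)) + M(7, -4))*(3*(-4)) = ((-2/(6 - 1*(-3)) + 2*(6 - 1*(-3))) + (7**2 - 7*(-4)))*(3*(-4)) = ((-2/(6 + 3) + 2*(6 + 3)) + (49 + 28))*(-12) = ((-2/9 + 2*9) + 77)*(-12) = ((-2*1/9 + 18) + 77)*(-12) = ((-2/9 + 18) + 77)*(-12) = (160/9 + 77)*(-12) = (853/9)*(-12) = -3412/3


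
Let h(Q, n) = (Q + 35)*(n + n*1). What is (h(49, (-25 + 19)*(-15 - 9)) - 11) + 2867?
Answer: 27048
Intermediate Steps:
h(Q, n) = 2*n*(35 + Q) (h(Q, n) = (35 + Q)*(n + n) = (35 + Q)*(2*n) = 2*n*(35 + Q))
(h(49, (-25 + 19)*(-15 - 9)) - 11) + 2867 = (2*((-25 + 19)*(-15 - 9))*(35 + 49) - 11) + 2867 = (2*(-6*(-24))*84 - 11) + 2867 = (2*144*84 - 11) + 2867 = (24192 - 11) + 2867 = 24181 + 2867 = 27048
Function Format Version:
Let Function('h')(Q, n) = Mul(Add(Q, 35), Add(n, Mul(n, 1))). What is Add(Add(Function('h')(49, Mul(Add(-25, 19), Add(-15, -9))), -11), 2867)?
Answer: 27048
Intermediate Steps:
Function('h')(Q, n) = Mul(2, n, Add(35, Q)) (Function('h')(Q, n) = Mul(Add(35, Q), Add(n, n)) = Mul(Add(35, Q), Mul(2, n)) = Mul(2, n, Add(35, Q)))
Add(Add(Function('h')(49, Mul(Add(-25, 19), Add(-15, -9))), -11), 2867) = Add(Add(Mul(2, Mul(Add(-25, 19), Add(-15, -9)), Add(35, 49)), -11), 2867) = Add(Add(Mul(2, Mul(-6, -24), 84), -11), 2867) = Add(Add(Mul(2, 144, 84), -11), 2867) = Add(Add(24192, -11), 2867) = Add(24181, 2867) = 27048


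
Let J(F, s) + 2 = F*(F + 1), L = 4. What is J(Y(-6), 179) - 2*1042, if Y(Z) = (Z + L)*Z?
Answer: -1930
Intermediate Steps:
Y(Z) = Z*(4 + Z) (Y(Z) = (Z + 4)*Z = (4 + Z)*Z = Z*(4 + Z))
J(F, s) = -2 + F*(1 + F) (J(F, s) = -2 + F*(F + 1) = -2 + F*(1 + F))
J(Y(-6), 179) - 2*1042 = (-2 - 6*(4 - 6) + (-6*(4 - 6))²) - 2*1042 = (-2 - 6*(-2) + (-6*(-2))²) - 2084 = (-2 + 12 + 12²) - 2084 = (-2 + 12 + 144) - 2084 = 154 - 2084 = -1930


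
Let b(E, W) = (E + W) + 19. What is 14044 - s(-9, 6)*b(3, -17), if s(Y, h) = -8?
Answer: 14084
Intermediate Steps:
b(E, W) = 19 + E + W
14044 - s(-9, 6)*b(3, -17) = 14044 - (-8)*(19 + 3 - 17) = 14044 - (-8)*5 = 14044 - 1*(-40) = 14044 + 40 = 14084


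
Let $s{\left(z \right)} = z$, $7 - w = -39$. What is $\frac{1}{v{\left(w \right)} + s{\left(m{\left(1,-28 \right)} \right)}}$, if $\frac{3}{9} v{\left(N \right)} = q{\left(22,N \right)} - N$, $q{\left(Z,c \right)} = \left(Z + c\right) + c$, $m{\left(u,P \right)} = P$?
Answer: $\frac{1}{176} \approx 0.0056818$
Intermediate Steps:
$w = 46$ ($w = 7 - -39 = 7 + 39 = 46$)
$q{\left(Z,c \right)} = Z + 2 c$
$v{\left(N \right)} = 66 + 3 N$ ($v{\left(N \right)} = 3 \left(\left(22 + 2 N\right) - N\right) = 3 \left(22 + N\right) = 66 + 3 N$)
$\frac{1}{v{\left(w \right)} + s{\left(m{\left(1,-28 \right)} \right)}} = \frac{1}{\left(66 + 3 \cdot 46\right) - 28} = \frac{1}{\left(66 + 138\right) - 28} = \frac{1}{204 - 28} = \frac{1}{176}$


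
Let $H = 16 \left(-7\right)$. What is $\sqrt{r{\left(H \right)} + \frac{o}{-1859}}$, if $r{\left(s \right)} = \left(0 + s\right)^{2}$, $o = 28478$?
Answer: $\frac{\sqrt{256198998}}{143} \approx 111.93$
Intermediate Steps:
$H = -112$
$r{\left(s \right)} = s^{2}$
$\sqrt{r{\left(H \right)} + \frac{o}{-1859}} = \sqrt{\left(-112\right)^{2} + \frac{28478}{-1859}} = \sqrt{12544 + 28478 \left(- \frac{1}{1859}\right)} = \sqrt{12544 - \frac{28478}{1859}} = \sqrt{\frac{23290818}{1859}} = \frac{\sqrt{256198998}}{143}$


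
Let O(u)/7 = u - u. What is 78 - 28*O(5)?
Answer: 78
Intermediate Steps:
O(u) = 0 (O(u) = 7*(u - u) = 7*0 = 0)
78 - 28*O(5) = 78 - 28*0 = 78 + 0 = 78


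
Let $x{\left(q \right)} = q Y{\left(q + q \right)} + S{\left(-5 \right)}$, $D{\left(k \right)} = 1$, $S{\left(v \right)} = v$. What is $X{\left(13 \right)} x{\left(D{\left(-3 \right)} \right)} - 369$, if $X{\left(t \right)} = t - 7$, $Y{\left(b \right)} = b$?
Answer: $-387$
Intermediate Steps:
$x{\left(q \right)} = -5 + 2 q^{2}$ ($x{\left(q \right)} = q \left(q + q\right) - 5 = q 2 q - 5 = 2 q^{2} - 5 = -5 + 2 q^{2}$)
$X{\left(t \right)} = -7 + t$ ($X{\left(t \right)} = t - 7 = -7 + t$)
$X{\left(13 \right)} x{\left(D{\left(-3 \right)} \right)} - 369 = \left(-7 + 13\right) \left(-5 + 2 \cdot 1^{2}\right) - 369 = 6 \left(-5 + 2 \cdot 1\right) - 369 = 6 \left(-5 + 2\right) - 369 = 6 \left(-3\right) - 369 = -18 - 369 = -387$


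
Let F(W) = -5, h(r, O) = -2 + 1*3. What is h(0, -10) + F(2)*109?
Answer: -544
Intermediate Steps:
h(r, O) = 1 (h(r, O) = -2 + 3 = 1)
h(0, -10) + F(2)*109 = 1 - 5*109 = 1 - 545 = -544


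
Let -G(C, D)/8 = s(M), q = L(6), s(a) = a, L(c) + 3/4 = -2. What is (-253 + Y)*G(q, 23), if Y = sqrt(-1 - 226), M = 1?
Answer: 2024 - 8*I*sqrt(227) ≈ 2024.0 - 120.53*I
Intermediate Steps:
L(c) = -11/4 (L(c) = -3/4 - 2 = -11/4)
q = -11/4 ≈ -2.7500
G(C, D) = -8 (G(C, D) = -8*1 = -8)
Y = I*sqrt(227) (Y = sqrt(-227) = I*sqrt(227) ≈ 15.067*I)
(-253 + Y)*G(q, 23) = (-253 + I*sqrt(227))*(-8) = 2024 - 8*I*sqrt(227)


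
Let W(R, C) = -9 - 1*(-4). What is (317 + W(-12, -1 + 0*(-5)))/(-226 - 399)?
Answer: -312/625 ≈ -0.49920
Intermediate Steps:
W(R, C) = -5 (W(R, C) = -9 + 4 = -5)
(317 + W(-12, -1 + 0*(-5)))/(-226 - 399) = (317 - 5)/(-226 - 399) = 312/(-625) = 312*(-1/625) = -312/625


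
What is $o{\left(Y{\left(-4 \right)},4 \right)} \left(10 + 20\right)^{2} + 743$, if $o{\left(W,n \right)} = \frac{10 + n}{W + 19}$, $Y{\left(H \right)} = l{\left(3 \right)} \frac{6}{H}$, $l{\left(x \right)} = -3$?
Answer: $\frac{60121}{47} \approx 1279.2$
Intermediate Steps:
$Y{\left(H \right)} = - \frac{18}{H}$ ($Y{\left(H \right)} = - 3 \frac{6}{H} = - \frac{18}{H}$)
$o{\left(W,n \right)} = \frac{10 + n}{19 + W}$
$o{\left(Y{\left(-4 \right)},4 \right)} \left(10 + 20\right)^{2} + 743 = \frac{10 + 4}{19 - \frac{18}{-4}} \left(10 + 20\right)^{2} + 743 = \frac{1}{19 - - \frac{9}{2}} \cdot 14 \cdot 30^{2} + 743 = \frac{1}{19 + \frac{9}{2}} \cdot 14 \cdot 900 + 743 = \frac{1}{\frac{47}{2}} \cdot 14 \cdot 900 + 743 = \frac{2}{47} \cdot 14 \cdot 900 + 743 = \frac{28}{47} \cdot 900 + 743 = \frac{25200}{47} + 743 = \frac{60121}{47}$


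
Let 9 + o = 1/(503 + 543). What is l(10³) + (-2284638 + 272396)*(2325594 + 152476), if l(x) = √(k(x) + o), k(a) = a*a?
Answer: -4986476532940 + √1094106154002/1046 ≈ -4.9865e+12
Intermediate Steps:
k(a) = a²
o = -9413/1046 (o = -9 + 1/(503 + 543) = -9 + 1/1046 = -9413/1046 ≈ -8.9990)
l(x) = √(-9413/1046 + x²) (l(x) = √(x² - 9413/1046) = √(-9413/1046 + x²))
l(10³) + (-2284638 + 272396)*(2325594 + 152476) = √(-9845998 + 1094116*(10³)²)/1046 + (-2284638 + 272396)*(2325594 + 152476) = √(-9845998 + 1094116*1000²)/1046 - 2012242*2478070 = √(-9845998 + 1094116*1000000)/1046 - 4986476532940 = √(-9845998 + 1094116000000)/1046 - 4986476532940 = √1094106154002/1046 - 4986476532940 = -4986476532940 + √1094106154002/1046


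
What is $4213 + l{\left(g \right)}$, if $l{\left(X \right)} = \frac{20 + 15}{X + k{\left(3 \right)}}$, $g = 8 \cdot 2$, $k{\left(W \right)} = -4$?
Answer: $\frac{50591}{12} \approx 4215.9$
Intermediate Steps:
$g = 16$
$l{\left(X \right)} = \frac{35}{-4 + X}$ ($l{\left(X \right)} = \frac{20 + 15}{X - 4} = \frac{35}{-4 + X}$)
$4213 + l{\left(g \right)} = 4213 + \frac{35}{-4 + 16} = 4213 + \frac{35}{12} = \frac{50591}{12}$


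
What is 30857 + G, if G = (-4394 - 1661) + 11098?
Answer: 35900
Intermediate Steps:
G = 5043 (G = -6055 + 11098 = 5043)
30857 + G = 30857 + 5043 = 35900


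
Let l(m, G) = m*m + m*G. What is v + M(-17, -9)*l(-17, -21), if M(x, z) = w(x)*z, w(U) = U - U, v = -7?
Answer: -7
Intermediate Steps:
w(U) = 0
M(x, z) = 0 (M(x, z) = 0*z = 0)
l(m, G) = m² + G*m
v + M(-17, -9)*l(-17, -21) = -7 + 0*(-17*(-21 - 17)) = -7 + 0*(-17*(-38)) = -7 + 0*646 = -7 + 0 = -7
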